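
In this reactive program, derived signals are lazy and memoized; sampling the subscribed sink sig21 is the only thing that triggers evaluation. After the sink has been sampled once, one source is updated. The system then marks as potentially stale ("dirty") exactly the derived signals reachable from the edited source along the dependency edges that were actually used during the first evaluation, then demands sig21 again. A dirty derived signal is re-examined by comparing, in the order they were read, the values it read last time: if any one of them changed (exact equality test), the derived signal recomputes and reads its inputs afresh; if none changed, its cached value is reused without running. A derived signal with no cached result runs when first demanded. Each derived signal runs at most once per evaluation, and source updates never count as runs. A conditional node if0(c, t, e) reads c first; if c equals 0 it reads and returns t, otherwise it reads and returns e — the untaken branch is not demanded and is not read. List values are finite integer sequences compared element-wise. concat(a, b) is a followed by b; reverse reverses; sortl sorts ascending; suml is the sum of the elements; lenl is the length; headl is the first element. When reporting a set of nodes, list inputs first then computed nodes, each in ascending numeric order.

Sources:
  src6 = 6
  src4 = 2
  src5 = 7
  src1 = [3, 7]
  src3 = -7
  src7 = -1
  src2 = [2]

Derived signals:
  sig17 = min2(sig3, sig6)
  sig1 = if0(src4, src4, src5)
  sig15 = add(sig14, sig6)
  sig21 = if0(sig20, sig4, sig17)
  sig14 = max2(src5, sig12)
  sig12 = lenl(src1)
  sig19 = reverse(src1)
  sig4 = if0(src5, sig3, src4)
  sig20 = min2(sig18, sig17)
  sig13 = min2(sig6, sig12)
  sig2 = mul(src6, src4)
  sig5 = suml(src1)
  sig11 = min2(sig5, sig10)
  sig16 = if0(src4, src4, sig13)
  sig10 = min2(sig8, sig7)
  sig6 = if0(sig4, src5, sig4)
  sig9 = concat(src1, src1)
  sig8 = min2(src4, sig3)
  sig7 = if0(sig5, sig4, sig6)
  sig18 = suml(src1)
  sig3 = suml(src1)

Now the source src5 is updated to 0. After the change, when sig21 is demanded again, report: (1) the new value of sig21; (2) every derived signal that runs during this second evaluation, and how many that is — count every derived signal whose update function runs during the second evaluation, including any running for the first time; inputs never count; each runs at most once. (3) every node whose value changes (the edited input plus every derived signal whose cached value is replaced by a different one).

First demand of the output computes:
  sig3 = suml([3, 7]) = 10
  sig4 = if0(src5=7 -> else branch src4) = 2
  sig6 = if0(sig4=2 -> else branch sig4) = 2
  sig17 = min2(10, 2) = 2
  sig18 = suml([3, 7]) = 10
  sig20 = min2(10, 2) = 2
  sig21 = if0(sig20=2 -> else branch sig17) = 2

After the edit, cleaning proceeds:
  sig4: a read changed (src5 7->0) — executes, giving 10.
  sig6: a read changed (sig4 2->10; sig4 2->10) — executes, giving 10.
  sig17: a read changed (sig6 2->10) — executes, giving 10.
  sig20: a read changed (sig17 2->10) — executes, giving 10.
  sig21: a read changed (sig20 2->10; sig17 2->10) — executes, giving 10.

Demanding sig21 again yields 10.
5 derived signals run: sig4, sig6, sig17, sig20, sig21.
The nodes whose values change: src5, sig4, sig6, sig17, sig20, sig21.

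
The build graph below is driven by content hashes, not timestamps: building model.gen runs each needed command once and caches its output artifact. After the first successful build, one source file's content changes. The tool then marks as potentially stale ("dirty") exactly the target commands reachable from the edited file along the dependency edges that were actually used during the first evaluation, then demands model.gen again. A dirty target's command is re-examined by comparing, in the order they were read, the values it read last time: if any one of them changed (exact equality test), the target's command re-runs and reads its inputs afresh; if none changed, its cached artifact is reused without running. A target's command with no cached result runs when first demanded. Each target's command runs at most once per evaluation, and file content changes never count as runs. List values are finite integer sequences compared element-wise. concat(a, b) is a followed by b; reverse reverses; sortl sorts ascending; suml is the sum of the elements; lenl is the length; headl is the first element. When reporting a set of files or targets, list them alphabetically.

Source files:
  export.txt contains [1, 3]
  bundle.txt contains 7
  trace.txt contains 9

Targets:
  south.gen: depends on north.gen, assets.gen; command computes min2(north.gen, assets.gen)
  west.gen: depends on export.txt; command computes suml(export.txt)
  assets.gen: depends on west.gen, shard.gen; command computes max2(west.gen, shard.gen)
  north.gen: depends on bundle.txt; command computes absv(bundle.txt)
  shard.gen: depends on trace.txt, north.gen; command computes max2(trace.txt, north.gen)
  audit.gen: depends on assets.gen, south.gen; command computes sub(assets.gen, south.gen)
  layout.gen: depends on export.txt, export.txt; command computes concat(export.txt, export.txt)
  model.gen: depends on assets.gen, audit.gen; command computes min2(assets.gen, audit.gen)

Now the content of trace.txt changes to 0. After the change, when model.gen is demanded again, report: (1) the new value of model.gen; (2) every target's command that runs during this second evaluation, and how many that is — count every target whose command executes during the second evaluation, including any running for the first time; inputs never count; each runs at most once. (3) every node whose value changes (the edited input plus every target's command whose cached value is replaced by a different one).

model.gen now evaluates to 0.
Run set: assets.gen, audit.gen, model.gen, shard.gen, south.gen (5 run).
Changed values: assets.gen, audit.gen, model.gen, shard.gen, trace.txt.

Initial pass — values computed on the first demand:
  north.gen = absv(7) = 7
  shard.gen = max2(9, 7) = 9
  west.gen = suml([1, 3]) = 4
  assets.gen = max2(4, 9) = 9
  south.gen = min2(7, 9) = 7
  audit.gen = sub(9, 7) = 2
  model.gen = min2(9, 2) = 2

Second demand — change propagation:
  shard.gen: re-runs because trace.txt 9->0; new result 7.
  assets.gen: re-runs because shard.gen 9->7; new result 7.
  south.gen: re-runs because assets.gen 9->7; new result 7 (unchanged).
  audit.gen: re-runs because assets.gen 9->7; new result 0.
  model.gen: re-runs because assets.gen 9->7; audit.gen 2->0; new result 0.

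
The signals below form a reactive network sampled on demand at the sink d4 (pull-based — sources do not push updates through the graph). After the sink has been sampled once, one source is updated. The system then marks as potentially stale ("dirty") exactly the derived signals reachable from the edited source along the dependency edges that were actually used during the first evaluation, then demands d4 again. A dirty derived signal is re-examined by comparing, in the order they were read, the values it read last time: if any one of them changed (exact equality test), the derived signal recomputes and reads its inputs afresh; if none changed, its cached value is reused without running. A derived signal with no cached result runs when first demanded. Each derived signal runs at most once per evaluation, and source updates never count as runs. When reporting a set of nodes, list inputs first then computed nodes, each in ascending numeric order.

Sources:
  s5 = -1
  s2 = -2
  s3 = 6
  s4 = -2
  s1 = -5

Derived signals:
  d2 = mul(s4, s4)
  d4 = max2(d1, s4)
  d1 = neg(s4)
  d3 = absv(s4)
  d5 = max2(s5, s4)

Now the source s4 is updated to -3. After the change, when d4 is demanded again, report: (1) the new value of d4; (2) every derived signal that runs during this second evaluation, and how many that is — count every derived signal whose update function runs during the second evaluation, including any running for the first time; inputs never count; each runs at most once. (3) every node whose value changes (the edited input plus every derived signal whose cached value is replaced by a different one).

Initial pass — values computed on the first demand:
  d1 = neg(-2) = 2
  d4 = max2(2, -2) = 2

Second demand — change propagation:
  d1: re-runs because s4 -2->-3; new result 3.
  d4: re-runs because d1 2->3; s4 -2->-3; new result 3.

d4 now evaluates to 3.
Run set: d1, d4 (2 run).
Changed values: s4, d1, d4.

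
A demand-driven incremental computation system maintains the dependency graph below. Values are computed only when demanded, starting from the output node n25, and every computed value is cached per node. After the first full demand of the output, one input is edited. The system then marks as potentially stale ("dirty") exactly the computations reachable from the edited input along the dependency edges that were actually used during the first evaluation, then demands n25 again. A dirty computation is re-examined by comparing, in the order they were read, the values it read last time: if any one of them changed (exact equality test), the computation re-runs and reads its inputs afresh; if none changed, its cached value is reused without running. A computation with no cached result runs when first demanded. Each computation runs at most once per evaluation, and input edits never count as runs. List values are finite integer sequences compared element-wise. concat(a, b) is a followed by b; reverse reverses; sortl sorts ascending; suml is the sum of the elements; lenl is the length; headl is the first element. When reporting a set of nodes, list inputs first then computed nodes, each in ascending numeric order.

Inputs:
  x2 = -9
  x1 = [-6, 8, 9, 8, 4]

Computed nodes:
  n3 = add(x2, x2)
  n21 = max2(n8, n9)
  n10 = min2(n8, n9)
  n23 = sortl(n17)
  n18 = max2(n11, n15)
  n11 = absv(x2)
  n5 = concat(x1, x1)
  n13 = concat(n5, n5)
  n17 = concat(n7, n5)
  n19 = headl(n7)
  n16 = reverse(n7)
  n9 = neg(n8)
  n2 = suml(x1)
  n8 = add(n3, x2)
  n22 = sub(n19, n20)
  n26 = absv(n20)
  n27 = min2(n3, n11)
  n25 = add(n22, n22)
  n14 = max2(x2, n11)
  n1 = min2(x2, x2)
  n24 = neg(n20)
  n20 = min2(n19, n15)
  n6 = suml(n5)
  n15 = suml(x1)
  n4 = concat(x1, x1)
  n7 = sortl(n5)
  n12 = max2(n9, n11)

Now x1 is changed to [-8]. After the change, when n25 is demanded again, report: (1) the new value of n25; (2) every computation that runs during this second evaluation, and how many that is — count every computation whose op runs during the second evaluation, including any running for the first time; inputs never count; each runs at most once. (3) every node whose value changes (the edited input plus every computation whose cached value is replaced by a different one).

First evaluation (everything demanded from the output):
  n5 = concat([-6, 8, 9, 8, 4], [-6, 8, 9, 8, 4]) = [-6, 8, 9, 8, 4, -6, 8, 9, 8, 4]
  n7 = sortl([-6, 8, 9, 8, 4, -6, 8, 9, 8, 4]) = [-6, -6, 4, 4, 8, 8, 8, 8, 9, 9]
  n15 = suml([-6, 8, 9, 8, 4]) = 23
  n19 = headl([-6, -6, 4, 4, 8, 8, 8, 8, 9, 9]) = -6
  n20 = min2(-6, 23) = -6
  n22 = sub(-6, -6) = 0
  n25 = add(0, 0) = 0

Propagation after the edit:
  n5: runs — x1 [-6, 8, 9, 8, 4]->[-8]; x1 [-6, 8, 9, 8, 4]->[-8]; result [-8, -8].
  n7: runs — n5 [-6, 8, 9, 8, 4, -6, 8, 9, 8, 4]->[-8, -8]; result [-8, -8].
  n15: runs — x1 [-6, 8, 9, 8, 4]->[-8]; result -8.
  n19: runs — n7 [-6, -6, 4, 4, 8, 8, 8, 8, 9, 9]->[-8, -8]; result -8.
  n20: runs — n19 -6->-8; n15 23->-8; result -8.
  n22: runs — n19 -6->-8; n20 -6->-8; result 0 (same value as before).
  n25: checked — values it read are unchanged (n22 unchanged, n22 unchanged); reused cached 0 without running.

Key observation: the change is absorbed at n22 — it re-runs but produces the same value, and the output's value is unchanged.

New value of n25: 0.
Computations that run: n5, n7, n15, n19, n20, n22 — 6 in total.
Values that change: x1, n5, n7, n15, n19, n20.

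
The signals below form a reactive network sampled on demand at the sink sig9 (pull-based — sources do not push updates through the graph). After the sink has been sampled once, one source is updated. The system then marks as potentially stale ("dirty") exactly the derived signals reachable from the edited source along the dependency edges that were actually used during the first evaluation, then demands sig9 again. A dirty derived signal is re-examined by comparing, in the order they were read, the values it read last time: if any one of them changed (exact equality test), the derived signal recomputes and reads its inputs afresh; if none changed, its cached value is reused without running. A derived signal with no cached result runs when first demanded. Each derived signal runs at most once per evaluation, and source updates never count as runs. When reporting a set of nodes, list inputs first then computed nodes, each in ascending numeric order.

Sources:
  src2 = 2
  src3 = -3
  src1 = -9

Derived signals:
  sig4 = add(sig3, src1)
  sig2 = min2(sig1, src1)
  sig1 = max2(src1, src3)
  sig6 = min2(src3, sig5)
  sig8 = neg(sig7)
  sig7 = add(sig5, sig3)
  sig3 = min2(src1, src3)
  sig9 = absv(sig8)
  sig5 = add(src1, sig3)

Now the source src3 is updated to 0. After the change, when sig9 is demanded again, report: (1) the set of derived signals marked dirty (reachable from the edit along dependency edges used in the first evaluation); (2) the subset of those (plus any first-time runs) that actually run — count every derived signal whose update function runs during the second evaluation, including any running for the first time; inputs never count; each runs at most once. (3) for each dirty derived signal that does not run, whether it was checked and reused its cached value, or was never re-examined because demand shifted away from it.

Initial pass — values computed on the first demand:
  sig3 = min2(-9, -3) = -9
  sig5 = add(-9, -9) = -18
  sig7 = add(-18, -9) = -27
  sig8 = neg(-27) = 27
  sig9 = absv(27) = 27

Second demand — change propagation:
  sig3: re-runs because src3 -3->0; new result -9 (unchanged).
  sig5: re-examined; everything it read last time is the same (src1 unchanged, sig3 unchanged) — cache -18 kept, no run.
  sig7: re-examined; everything it read last time is the same (sig5 unchanged, sig3 unchanged) — cache -27 kept, no run.
  sig8: re-examined; everything it read last time is the same (sig7 unchanged) — cache 27 kept, no run.
  sig9: re-examined; everything it read last time is the same (sig8 unchanged) — cache 27 kept, no run.

The important point: sig3 recomputes to an identical value, and the output ends up unchanged.

Dirty set: sig3, sig5, sig7, sig8, sig9.
Run set: sig3 (1 run).
Re-examined without running (cache reused): sig5, sig7, sig8, sig9.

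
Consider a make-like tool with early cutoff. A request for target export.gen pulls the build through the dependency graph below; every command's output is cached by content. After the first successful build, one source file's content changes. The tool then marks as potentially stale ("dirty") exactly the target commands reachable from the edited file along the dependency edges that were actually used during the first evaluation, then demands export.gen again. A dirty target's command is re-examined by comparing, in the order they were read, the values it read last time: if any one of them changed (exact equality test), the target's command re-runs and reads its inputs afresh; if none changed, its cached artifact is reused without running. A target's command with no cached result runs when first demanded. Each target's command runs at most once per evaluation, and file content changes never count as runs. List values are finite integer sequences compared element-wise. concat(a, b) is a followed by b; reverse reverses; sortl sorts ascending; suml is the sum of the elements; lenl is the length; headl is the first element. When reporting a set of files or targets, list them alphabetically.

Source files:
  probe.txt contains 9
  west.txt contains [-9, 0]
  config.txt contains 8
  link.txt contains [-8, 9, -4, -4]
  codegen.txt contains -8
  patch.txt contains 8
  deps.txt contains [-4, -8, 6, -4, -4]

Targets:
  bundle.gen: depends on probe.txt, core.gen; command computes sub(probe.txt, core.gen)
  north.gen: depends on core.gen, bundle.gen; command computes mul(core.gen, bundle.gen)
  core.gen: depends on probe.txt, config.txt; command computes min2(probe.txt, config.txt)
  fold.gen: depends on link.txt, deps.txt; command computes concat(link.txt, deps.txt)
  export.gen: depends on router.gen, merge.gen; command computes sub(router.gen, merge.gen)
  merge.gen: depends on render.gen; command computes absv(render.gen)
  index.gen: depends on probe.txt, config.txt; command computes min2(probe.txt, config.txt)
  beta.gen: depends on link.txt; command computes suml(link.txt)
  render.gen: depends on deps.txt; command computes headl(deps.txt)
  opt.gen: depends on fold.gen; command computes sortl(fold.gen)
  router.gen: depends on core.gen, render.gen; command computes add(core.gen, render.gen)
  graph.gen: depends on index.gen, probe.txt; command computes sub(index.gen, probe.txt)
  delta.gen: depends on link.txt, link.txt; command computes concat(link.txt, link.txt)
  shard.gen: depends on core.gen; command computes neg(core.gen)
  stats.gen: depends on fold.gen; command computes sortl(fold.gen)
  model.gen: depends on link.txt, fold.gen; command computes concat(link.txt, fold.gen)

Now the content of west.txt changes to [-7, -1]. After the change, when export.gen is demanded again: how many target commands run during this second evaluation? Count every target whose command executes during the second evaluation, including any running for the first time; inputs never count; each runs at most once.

0 target commands run: none.
Note the shortcut — nothing in the graph depends on west.txt at all, so no recomputation happens.

First demand of the output computes:
  core.gen = min2(9, 8) = 8
  render.gen = headl([-4, -8, 6, -4, -4]) = -4
  merge.gen = absv(-4) = 4
  router.gen = add(8, -4) = 4
  export.gen = sub(4, 4) = 0

After the edit, cleaning proceeds:
  no node depends on west.txt at all; the second demand re-runs nothing.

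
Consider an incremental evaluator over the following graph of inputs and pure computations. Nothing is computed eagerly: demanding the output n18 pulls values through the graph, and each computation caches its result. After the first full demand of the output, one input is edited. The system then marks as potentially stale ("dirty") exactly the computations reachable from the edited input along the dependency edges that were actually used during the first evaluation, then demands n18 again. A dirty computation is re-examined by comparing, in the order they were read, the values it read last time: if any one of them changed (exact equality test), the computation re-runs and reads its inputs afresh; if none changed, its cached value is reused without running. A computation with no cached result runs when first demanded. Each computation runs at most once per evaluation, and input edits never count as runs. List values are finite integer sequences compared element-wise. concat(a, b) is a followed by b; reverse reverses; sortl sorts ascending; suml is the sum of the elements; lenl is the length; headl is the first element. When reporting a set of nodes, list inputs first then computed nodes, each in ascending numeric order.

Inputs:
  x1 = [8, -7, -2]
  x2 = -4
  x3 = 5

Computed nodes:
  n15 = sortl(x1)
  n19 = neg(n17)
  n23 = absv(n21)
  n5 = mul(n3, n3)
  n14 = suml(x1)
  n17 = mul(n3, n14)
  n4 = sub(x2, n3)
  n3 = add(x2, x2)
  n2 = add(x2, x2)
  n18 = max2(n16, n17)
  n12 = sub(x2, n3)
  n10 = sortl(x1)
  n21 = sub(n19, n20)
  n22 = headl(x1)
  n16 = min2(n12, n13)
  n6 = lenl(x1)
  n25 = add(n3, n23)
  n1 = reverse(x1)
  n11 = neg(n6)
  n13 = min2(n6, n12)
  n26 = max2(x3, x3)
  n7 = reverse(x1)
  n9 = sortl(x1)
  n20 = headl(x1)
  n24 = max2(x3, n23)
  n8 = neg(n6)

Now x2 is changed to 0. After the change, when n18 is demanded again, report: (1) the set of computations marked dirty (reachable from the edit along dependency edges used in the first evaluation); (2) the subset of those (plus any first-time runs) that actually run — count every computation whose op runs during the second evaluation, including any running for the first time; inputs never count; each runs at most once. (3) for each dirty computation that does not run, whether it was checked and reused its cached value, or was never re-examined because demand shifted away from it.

Initial pass — values computed on the first demand:
  n3 = add(-4, -4) = -8
  n6 = lenl([8, -7, -2]) = 3
  n12 = sub(-4, -8) = 4
  n13 = min2(3, 4) = 3
  n14 = suml([8, -7, -2]) = -1
  n16 = min2(4, 3) = 3
  n17 = mul(-8, -1) = 8
  n18 = max2(3, 8) = 8

Second demand — change propagation:
  n3: re-runs because x2 -4->0; x2 -4->0; new result 0.
  n12: re-runs because x2 -4->0; n3 -8->0; new result 0.
  n13: re-runs because n12 4->0; new result 0.
  n16: re-runs because n12 4->0; n13 3->0; new result 0.
  n17: re-runs because n3 -8->0; new result 0.
  n18: re-runs because n16 3->0; n17 8->0; new result 0.

Dirty set: n3, n12, n13, n16, n17, n18.
Run set: n3, n12, n13, n16, n17, n18 (6 run).
All dirty computations ended up running.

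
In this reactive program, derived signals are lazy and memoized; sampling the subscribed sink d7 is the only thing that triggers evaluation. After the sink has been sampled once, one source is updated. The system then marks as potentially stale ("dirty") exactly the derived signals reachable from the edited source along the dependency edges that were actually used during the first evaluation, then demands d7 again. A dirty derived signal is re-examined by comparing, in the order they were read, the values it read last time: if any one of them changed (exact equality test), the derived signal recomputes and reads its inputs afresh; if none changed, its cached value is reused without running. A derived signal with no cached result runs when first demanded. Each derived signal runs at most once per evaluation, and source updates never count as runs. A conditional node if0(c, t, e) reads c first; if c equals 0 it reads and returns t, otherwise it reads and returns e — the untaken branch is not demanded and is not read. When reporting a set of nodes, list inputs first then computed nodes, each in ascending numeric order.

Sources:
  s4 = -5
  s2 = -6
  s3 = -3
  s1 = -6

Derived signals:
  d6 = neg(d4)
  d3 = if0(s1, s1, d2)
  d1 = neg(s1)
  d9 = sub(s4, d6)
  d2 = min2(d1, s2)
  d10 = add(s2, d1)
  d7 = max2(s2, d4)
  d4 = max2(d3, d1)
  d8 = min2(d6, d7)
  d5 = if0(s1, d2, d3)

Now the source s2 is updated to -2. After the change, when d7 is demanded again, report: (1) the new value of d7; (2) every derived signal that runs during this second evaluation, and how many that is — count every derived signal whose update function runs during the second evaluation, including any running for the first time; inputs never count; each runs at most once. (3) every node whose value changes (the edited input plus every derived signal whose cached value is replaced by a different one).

Demanding d7 again yields 6.
4 derived signals run: d2, d3, d4, d7.
The nodes whose values change: s2, d2, d3.

First demand of the output computes:
  d1 = neg(-6) = 6
  d2 = min2(6, -6) = -6
  d3 = if0(s1=-6 -> else branch d2) = -6
  d4 = max2(-6, 6) = 6
  d7 = max2(-6, 6) = 6

After the edit, cleaning proceeds:
  d2: a read changed (s2 -6->-2) — executes, giving -2.
  d3: a read changed (d2 -6->-2) — executes, giving -2.
  d4: a read changed (d3 -6->-2) — executes, giving 6 — identical to its old value.
  d7: a read changed (s2 -6->-2) — executes, giving 6 — identical to its old value.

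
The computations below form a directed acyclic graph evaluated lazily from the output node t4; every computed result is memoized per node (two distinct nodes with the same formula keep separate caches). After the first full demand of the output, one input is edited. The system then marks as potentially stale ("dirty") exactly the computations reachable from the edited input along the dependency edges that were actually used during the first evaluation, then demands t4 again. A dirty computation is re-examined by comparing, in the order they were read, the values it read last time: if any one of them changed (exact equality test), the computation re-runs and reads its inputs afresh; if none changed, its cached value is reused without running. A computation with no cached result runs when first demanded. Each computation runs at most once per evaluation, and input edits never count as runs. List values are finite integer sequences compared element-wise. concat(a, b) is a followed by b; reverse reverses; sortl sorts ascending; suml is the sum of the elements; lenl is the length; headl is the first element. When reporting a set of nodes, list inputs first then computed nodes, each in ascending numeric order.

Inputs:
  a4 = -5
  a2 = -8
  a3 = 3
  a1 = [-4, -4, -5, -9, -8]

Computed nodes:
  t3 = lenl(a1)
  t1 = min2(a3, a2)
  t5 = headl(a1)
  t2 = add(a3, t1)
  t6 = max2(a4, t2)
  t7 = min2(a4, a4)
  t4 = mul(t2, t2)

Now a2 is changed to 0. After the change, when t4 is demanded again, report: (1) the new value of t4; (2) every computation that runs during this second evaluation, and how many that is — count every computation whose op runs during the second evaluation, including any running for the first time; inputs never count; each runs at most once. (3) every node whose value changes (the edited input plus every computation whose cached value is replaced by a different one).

First demand of the output computes:
  t1 = min2(3, -8) = -8
  t2 = add(3, -8) = -5
  t4 = mul(-5, -5) = 25

After the edit, cleaning proceeds:
  t1: a read changed (a2 -8->0) — executes, giving 0.
  t2: a read changed (t1 -8->0) — executes, giving 3.
  t4: a read changed (t2 -5->3; t2 -5->3) — executes, giving 9.

Demanding t4 again yields 9.
3 computations run: t1, t2, t4.
The nodes whose values change: a2, t1, t2, t4.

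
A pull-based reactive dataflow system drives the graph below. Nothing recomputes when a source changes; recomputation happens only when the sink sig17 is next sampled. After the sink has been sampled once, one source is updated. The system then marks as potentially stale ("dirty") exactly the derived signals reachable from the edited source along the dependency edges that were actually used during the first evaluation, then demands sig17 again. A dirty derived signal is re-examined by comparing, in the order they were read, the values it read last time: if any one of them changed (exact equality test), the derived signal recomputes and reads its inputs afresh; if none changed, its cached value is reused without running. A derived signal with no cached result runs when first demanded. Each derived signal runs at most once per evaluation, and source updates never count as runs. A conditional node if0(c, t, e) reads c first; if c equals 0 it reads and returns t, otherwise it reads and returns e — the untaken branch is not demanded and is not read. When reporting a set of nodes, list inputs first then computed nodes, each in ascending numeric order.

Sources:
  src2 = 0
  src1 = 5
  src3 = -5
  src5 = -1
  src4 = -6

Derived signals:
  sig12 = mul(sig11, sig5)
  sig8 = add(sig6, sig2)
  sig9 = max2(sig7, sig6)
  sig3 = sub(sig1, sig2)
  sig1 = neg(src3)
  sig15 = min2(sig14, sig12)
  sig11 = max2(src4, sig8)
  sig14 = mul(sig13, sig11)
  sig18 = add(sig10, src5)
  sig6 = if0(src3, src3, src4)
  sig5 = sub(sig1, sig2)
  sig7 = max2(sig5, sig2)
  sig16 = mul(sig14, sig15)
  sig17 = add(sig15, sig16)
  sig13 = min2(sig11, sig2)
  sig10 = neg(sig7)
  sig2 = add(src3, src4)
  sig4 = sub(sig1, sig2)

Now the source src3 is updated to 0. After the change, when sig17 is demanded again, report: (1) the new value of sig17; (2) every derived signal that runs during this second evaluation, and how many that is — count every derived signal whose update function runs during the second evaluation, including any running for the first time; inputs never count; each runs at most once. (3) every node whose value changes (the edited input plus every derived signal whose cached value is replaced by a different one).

First evaluation (everything demanded from the output):
  sig1 = neg(-5) = 5
  sig2 = add(-5, -6) = -11
  sig5 = sub(5, -11) = 16
  sig6 = if0(src3=-5 -> else branch src4) = -6
  sig8 = add(-6, -11) = -17
  sig11 = max2(-6, -17) = -6
  sig12 = mul(-6, 16) = -96
  sig13 = min2(-6, -11) = -11
  sig14 = mul(-11, -6) = 66
  sig15 = min2(66, -96) = -96
  sig16 = mul(66, -96) = -6336
  sig17 = add(-96, -6336) = -6432

Propagation after the edit:
  sig1: runs — src3 -5->0; result 0.
  sig2: runs — src3 -5->0; result -6.
  sig5: runs — sig1 5->0; sig2 -11->-6; result 6.
  sig6: runs — src3 -5->0; result 0.
  sig8: runs — sig6 -6->0; sig2 -11->-6; result -6.
  sig11: runs — sig8 -17->-6; result -6 (same value as before).
  sig12: runs — sig5 16->6; result -36.
  sig13: runs — sig2 -11->-6; result -6.
  sig14: runs — sig13 -11->-6; result 36.
  sig15: runs — sig14 66->36; sig12 -96->-36; result -36.
  sig16: runs — sig14 66->36; sig15 -96->-36; result -1296.
  sig17: runs — sig15 -96->-36; sig16 -6336->-1296; result -1332.

New value of sig17: -1332.
Derived signals that run: sig1, sig2, sig5, sig6, sig8, sig11, sig12, sig13, sig14, sig15, sig16, sig17 — 12 in total.
Values that change: src3, sig1, sig2, sig5, sig6, sig8, sig12, sig13, sig14, sig15, sig16, sig17.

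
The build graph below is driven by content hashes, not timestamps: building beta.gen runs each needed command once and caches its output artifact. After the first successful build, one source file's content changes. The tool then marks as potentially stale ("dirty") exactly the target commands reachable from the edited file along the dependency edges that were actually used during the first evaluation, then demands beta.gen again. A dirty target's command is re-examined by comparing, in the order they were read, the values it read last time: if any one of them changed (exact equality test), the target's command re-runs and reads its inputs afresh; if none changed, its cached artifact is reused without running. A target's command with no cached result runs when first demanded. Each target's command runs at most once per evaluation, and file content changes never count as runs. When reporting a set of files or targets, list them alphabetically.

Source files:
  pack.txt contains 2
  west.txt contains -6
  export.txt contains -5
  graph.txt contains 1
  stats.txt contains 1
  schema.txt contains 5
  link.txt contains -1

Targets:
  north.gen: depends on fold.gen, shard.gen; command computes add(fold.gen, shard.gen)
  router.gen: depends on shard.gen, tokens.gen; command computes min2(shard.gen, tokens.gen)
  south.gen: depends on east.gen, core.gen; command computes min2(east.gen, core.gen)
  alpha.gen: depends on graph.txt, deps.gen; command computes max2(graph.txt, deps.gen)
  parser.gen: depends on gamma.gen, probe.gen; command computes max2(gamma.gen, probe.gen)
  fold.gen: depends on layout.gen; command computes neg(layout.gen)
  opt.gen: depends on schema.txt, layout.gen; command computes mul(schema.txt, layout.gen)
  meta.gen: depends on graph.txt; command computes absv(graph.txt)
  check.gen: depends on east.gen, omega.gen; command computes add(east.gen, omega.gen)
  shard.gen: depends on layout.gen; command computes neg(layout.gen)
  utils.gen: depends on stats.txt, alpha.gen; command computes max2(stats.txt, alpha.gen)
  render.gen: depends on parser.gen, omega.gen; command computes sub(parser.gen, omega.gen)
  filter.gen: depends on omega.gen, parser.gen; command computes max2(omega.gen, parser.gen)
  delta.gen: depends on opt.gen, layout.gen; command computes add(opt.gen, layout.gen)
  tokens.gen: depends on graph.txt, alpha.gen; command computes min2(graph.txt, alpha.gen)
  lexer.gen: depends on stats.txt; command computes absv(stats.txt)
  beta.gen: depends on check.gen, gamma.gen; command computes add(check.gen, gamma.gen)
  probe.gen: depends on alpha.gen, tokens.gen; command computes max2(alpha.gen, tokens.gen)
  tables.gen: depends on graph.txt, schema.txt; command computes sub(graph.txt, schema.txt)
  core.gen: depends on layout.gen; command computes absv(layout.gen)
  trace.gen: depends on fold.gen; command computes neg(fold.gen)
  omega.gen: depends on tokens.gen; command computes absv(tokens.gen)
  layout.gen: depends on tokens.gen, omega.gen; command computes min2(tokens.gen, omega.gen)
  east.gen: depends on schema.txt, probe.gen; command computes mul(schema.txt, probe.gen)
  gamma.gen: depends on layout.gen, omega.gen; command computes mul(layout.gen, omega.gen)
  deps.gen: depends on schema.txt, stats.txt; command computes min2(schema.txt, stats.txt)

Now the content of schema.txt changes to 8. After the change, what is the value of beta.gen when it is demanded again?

beta.gen now evaluates to 10.
The important point: at alpha.gen every value read last time is unchanged, so the dirty flag clears without a run.

Initial pass — values computed on the first demand:
  deps.gen = min2(5, 1) = 1
  alpha.gen = max2(1, 1) = 1
  tokens.gen = min2(1, 1) = 1
  omega.gen = absv(1) = 1
  layout.gen = min2(1, 1) = 1
  gamma.gen = mul(1, 1) = 1
  probe.gen = max2(1, 1) = 1
  east.gen = mul(5, 1) = 5
  check.gen = add(5, 1) = 6
  beta.gen = add(6, 1) = 7

Second demand — change propagation:
  deps.gen: re-runs because schema.txt 5->8; new result 1 (unchanged).
  alpha.gen: re-examined; everything it read last time is the same (graph.txt unchanged, deps.gen unchanged) — cache 1 kept, no run.
  tokens.gen: re-examined; everything it read last time is the same (graph.txt unchanged, alpha.gen unchanged) — cache 1 kept, no run.
  omega.gen: re-examined; everything it read last time is the same (tokens.gen unchanged) — cache 1 kept, no run.
  layout.gen: re-examined; everything it read last time is the same (tokens.gen unchanged, omega.gen unchanged) — cache 1 kept, no run.
  gamma.gen: re-examined; everything it read last time is the same (layout.gen unchanged, omega.gen unchanged) — cache 1 kept, no run.
  probe.gen: re-examined; everything it read last time is the same (alpha.gen unchanged, tokens.gen unchanged) — cache 1 kept, no run.
  east.gen: re-runs because schema.txt 5->8; new result 8.
  check.gen: re-runs because east.gen 5->8; new result 9.
  beta.gen: re-runs because check.gen 6->9; new result 10.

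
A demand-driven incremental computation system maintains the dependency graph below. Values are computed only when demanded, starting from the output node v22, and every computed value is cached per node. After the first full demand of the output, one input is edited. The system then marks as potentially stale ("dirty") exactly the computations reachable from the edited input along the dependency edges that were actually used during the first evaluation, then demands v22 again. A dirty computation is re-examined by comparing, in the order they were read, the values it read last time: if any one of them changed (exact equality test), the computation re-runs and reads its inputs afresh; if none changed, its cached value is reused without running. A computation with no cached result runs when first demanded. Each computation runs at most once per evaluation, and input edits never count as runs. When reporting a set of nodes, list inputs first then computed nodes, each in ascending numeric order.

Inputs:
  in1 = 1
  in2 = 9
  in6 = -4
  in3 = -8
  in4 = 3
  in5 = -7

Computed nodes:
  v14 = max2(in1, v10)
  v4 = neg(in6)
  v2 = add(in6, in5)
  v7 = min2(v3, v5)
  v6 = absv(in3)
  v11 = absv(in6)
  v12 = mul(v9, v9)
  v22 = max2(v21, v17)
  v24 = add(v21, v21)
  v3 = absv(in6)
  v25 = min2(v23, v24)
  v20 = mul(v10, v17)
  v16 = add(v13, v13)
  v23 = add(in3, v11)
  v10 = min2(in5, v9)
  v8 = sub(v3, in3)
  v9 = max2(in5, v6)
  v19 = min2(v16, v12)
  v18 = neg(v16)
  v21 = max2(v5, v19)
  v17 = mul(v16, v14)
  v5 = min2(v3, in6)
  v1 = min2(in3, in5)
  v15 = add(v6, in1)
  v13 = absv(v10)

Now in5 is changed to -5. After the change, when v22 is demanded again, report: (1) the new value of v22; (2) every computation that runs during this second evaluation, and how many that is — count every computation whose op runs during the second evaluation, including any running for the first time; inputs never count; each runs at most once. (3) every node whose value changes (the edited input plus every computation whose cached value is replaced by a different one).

New value of v22: 10.
Computations that run: v9, v10, v13, v14, v16, v17, v19, v21, v22 — 9 in total.
Values that change: in5, v10, v13, v16, v17, v19, v21, v22.
Key observation: the cutoff stops propagation at v12 — its inputs' values are unchanged, so it reuses its cache.

First evaluation (everything demanded from the output):
  v3 = absv(-4) = 4
  v5 = min2(4, -4) = -4
  v6 = absv(-8) = 8
  v9 = max2(-7, 8) = 8
  v10 = min2(-7, 8) = -7
  v12 = mul(8, 8) = 64
  v13 = absv(-7) = 7
  v14 = max2(1, -7) = 1
  v16 = add(7, 7) = 14
  v17 = mul(14, 1) = 14
  v19 = min2(14, 64) = 14
  v21 = max2(-4, 14) = 14
  v22 = max2(14, 14) = 14

Propagation after the edit:
  v9: runs — in5 -7->-5; result 8 (same value as before).
  v10: runs — in5 -7->-5; result -5.
  v12: checked — values it read are unchanged (v9 unchanged, v9 unchanged); reused cached 64 without running.
  v13: runs — v10 -7->-5; result 5.
  v14: runs — v10 -7->-5; result 1 (same value as before).
  v16: runs — v13 7->5; v13 7->5; result 10.
  v17: runs — v16 14->10; result 10.
  v19: runs — v16 14->10; result 10.
  v21: runs — v19 14->10; result 10.
  v22: runs — v21 14->10; v17 14->10; result 10.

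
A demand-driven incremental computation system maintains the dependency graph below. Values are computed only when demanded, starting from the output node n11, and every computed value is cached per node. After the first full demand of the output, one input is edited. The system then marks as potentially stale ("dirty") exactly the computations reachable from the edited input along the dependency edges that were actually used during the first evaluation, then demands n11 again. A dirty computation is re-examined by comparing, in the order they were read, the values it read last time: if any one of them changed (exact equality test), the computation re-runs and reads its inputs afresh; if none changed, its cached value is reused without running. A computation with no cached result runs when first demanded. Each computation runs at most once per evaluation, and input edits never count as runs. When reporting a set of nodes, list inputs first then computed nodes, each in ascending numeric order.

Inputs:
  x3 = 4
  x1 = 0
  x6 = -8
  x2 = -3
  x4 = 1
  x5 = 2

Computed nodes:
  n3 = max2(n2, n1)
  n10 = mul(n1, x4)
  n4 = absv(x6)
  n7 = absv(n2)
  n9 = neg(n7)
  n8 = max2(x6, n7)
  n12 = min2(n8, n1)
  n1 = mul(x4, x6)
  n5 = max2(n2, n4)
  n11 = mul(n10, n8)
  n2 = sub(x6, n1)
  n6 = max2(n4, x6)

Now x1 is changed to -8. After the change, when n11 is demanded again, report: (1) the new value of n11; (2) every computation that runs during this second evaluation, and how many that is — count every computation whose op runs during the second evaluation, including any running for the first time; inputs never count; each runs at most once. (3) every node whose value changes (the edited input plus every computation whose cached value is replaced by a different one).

First evaluation (everything demanded from the output):
  n1 = mul(1, -8) = -8
  n2 = sub(-8, -8) = 0
  n7 = absv(0) = 0
  n8 = max2(-8, 0) = 0
  n10 = mul(-8, 1) = -8
  n11 = mul(-8, 0) = 0

Propagation after the edit:
  x1 feeds no computation that the output demands — nothing is marked dirty and nothing runs.

Key observation: x1 is never demanded by the output, so the edit triggers no recomputation at all.

New value of n11: 0.
Computations that run: none — 0 in total.
Values that change: x1.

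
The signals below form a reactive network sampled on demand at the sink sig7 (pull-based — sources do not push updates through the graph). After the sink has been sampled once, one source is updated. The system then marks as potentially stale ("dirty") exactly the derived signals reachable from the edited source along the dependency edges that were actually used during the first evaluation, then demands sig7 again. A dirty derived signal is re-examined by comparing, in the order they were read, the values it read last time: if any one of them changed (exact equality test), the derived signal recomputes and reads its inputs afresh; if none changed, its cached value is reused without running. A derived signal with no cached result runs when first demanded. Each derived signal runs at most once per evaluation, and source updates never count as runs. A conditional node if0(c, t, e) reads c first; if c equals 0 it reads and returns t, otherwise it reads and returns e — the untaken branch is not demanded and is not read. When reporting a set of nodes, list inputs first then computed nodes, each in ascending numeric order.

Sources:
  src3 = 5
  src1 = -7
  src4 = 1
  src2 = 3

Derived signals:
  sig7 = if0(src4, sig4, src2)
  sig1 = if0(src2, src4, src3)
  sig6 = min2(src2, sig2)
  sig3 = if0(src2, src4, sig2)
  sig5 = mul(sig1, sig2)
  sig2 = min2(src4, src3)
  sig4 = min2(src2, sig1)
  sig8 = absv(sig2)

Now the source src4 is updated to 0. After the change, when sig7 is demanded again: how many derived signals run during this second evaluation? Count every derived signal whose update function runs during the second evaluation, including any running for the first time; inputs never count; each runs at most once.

Run set: sig1, sig4, sig7 (3 run).
The important point: the flipped condition pulls in fresh nodes; sig1, sig4 run for the first time.

Initial pass — values computed on the first demand:
  sig7 = if0(src4=1 -> else branch src2) = 3

Second demand — change propagation:
  sig1: newly demanded (no cache) — executes and yields 5.
  sig4: newly demanded (no cache) — executes and yields 3.
  sig7: re-runs because src4 1->0; new result 3 (unchanged).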